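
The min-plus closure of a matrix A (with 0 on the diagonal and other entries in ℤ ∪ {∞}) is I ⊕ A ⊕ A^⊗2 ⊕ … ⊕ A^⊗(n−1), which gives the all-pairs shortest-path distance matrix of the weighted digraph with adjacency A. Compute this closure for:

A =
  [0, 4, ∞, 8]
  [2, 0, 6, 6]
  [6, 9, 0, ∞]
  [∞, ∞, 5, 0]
Closure =
  [0, 4, 10, 8]
  [2, 0, 6, 6]
  [6, 9, 0, 14]
  [11, 14, 5, 0]

This is the Floyd-Warshall all-pairs shortest-path computation. For each intermediate vertex k = 0, 1, …, 3, update dist[i][j] ← min(dist[i][j], dist[i][k] + dist[k][j]). The final matrix gives, for each (i, j), the minimum total weight of any directed path from i to j (possibly empty when i = j).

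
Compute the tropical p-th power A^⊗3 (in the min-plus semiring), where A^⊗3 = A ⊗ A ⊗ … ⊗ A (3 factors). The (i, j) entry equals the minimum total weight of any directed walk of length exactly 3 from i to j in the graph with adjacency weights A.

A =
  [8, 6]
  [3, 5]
A^⊗3 =
  [14, 15]
  [12, 14]

Each entry (A^⊗3)_ij equals the minimum over all length-3 walks i = v_0 → v_1 → … → v_3 = j of Σ_t A[v_t][v_{t+1}]. For example, for (i, j) = (0, 1) we minimise over 4 possible intermediate vertex sequences; the minimum is 15, attained along the walk 0 → 1 → 0 → 1.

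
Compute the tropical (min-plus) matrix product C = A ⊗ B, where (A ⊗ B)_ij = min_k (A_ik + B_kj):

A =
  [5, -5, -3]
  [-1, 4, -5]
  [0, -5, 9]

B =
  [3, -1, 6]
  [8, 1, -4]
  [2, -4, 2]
A ⊗ B =
  [-1, -7, -9]
  [-3, -9, -3]
  [3, -4, -9]

Apply the min-plus product entry-by-entry:
  C[0][0] = min over k of (A[0][0] + B[0][0] = 5 + 3 = 8, A[0][1] + B[1][0] = -5 + 8 = 3, A[0][2] + B[2][0] = -3 + 2 = -1) = -1 (attained at k = 2)
  C[0][1] = min over k of (A[0][0] + B[0][1] = 5 + -1 = 4, A[0][1] + B[1][1] = -5 + 1 = -4, A[0][2] + B[2][1] = -3 + -4 = -7) = -7 (attained at k = 2)
  C[0][2] = min over k of (A[0][0] + B[0][2] = 5 + 6 = 11, A[0][1] + B[1][2] = -5 + -4 = -9, A[0][2] + B[2][2] = -3 + 2 = -1) = -9 (attained at k = 1)
  C[1][0] = min over k of (A[1][0] + B[0][0] = -1 + 3 = 2, A[1][1] + B[1][0] = 4 + 8 = 12, A[1][2] + B[2][0] = -5 + 2 = -3) = -3 (attained at k = 2)
  C[1][1] = min over k of (A[1][0] + B[0][1] = -1 + -1 = -2, A[1][1] + B[1][1] = 4 + 1 = 5, A[1][2] + B[2][1] = -5 + -4 = -9) = -9 (attained at k = 2)
  C[1][2] = min over k of (A[1][0] + B[0][2] = -1 + 6 = 5, A[1][1] + B[1][2] = 4 + -4 = 0, A[1][2] + B[2][2] = -5 + 2 = -3) = -3 (attained at k = 2)
  C[2][0] = min over k of (A[2][0] + B[0][0] = 0 + 3 = 3, A[2][1] + B[1][0] = -5 + 8 = 3, A[2][2] + B[2][0] = 9 + 2 = 11) = 3 (attained at k = 0)
  C[2][1] = min over k of (A[2][0] + B[0][1] = 0 + -1 = -1, A[2][1] + B[1][1] = -5 + 1 = -4, A[2][2] + B[2][1] = 9 + -4 = 5) = -4 (attained at k = 1)
  C[2][2] = min over k of (A[2][0] + B[0][2] = 0 + 6 = 6, A[2][1] + B[1][2] = -5 + -4 = -9, A[2][2] + B[2][2] = 9 + 2 = 11) = -9 (attained at k = 1)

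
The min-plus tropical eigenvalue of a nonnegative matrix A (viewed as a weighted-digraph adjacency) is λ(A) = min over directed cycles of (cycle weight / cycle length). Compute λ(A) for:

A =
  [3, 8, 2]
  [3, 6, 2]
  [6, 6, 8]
λ(A) = 3

Enumerate directed cycles and compute their means (weight / length). Sample:
  cycle 0 → 0: weight = 3, length = 1, mean = 3/1 ≈ 3.000
  cycle 1 → 1: weight = 6, length = 1, mean = 6/1 ≈ 6.000
  cycle 2 → 2: weight = 8, length = 1, mean = 8/1 ≈ 8.000
  cycle 0 → 1 → 0: weight = 11, length = 2, mean = 11/2 ≈ 5.500
  cycle 0 → 2 → 0: weight = 8, length = 2, mean = 8/2 ≈ 4.000
  cycle 1 → 0 → 1: weight = 11, length = 2, mean = 11/2 ≈ 5.500
Minimum mean = 3.000, attained e.g. along the cycle 0 → 0 with weight 3 and length 1. So λ(A) = 3/1 = 3.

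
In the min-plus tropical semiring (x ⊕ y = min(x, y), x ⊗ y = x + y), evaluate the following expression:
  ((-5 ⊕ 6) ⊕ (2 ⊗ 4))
((-5 ⊕ 6) ⊕ (2 ⊗ 4)) = -5

Expand innermost to outermost. Recall ⊕ takes the minimum of its arguments and ⊗ takes their sum. Working out the expression ((-5 ⊕ 6) ⊕ (2 ⊗ 4)) gives -5.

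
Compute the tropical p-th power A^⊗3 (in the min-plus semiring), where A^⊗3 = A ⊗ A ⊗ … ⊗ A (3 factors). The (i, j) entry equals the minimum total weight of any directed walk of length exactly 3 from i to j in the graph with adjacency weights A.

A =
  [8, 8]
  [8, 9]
A^⊗3 =
  [24, 24]
  [24, 24]

Each entry (A^⊗3)_ij equals the minimum over all length-3 walks i = v_0 → v_1 → … → v_3 = j of Σ_t A[v_t][v_{t+1}]. For example, for (i, j) = (0, 1) we minimise over 4 possible intermediate vertex sequences; the minimum is 24, attained along the walk 0 → 0 → 0 → 1.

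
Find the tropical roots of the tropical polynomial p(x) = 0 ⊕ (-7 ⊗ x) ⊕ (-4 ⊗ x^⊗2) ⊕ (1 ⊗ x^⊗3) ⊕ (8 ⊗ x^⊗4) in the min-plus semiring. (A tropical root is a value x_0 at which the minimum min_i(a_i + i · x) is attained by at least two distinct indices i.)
Roots: {-7, -5, -3, 7}

Each tropical root is a break point of the lower envelope of the lines y = a_i + i · x (there are 5 lines, with slopes 0, 1, ..., 4). Only the lines that attain the minimum somewhere contribute to roots; other lines are dominated. Here the surviving (envelope) indices are i = 4, i = 3, i = 2, i = 1, i = 0.
Intersections between consecutive envelope lines give the roots: for adjacent envelope indices i < j the intersection is x = (a_i − a_j) / (j − i). Reading off the sorted break points: {-7, -5, -3, 7}.
Verification: at each break x_0, at least two indices attain the minimum of min_i(a_i + i · x_0).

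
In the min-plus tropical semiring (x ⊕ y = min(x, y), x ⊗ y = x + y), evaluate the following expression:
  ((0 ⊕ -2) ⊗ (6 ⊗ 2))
((0 ⊕ -2) ⊗ (6 ⊗ 2)) = 6

Expand innermost to outermost. Recall ⊕ takes the minimum of its arguments and ⊗ takes their sum. Working out the expression ((0 ⊕ -2) ⊗ (6 ⊗ 2)) gives 6.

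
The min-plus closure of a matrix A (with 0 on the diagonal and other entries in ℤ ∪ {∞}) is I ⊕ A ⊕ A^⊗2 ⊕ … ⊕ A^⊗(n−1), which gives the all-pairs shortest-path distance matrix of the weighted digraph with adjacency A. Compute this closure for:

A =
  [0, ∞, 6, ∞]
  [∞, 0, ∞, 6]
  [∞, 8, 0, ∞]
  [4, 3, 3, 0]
Closure =
  [0, 14, 6, 20]
  [10, 0, 9, 6]
  [18, 8, 0, 14]
  [4, 3, 3, 0]

This is the Floyd-Warshall all-pairs shortest-path computation. For each intermediate vertex k = 0, 1, …, 3, update dist[i][j] ← min(dist[i][j], dist[i][k] + dist[k][j]). The final matrix gives, for each (i, j), the minimum total weight of any directed path from i to j (possibly empty when i = j).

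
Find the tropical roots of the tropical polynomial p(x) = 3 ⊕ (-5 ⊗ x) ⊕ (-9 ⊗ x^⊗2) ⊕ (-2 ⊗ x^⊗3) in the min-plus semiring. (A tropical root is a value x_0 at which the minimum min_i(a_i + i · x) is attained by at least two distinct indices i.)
Roots: {-7, 4, 8}

Each tropical root is a break point of the lower envelope of the lines y = a_i + i · x (there are 4 lines, with slopes 0, 1, ..., 3). Only the lines that attain the minimum somewhere contribute to roots; other lines are dominated. Here the surviving (envelope) indices are i = 3, i = 2, i = 1, i = 0.
Intersections between consecutive envelope lines give the roots: for adjacent envelope indices i < j the intersection is x = (a_i − a_j) / (j − i). Reading off the sorted break points: {-7, 4, 8}.
Verification: at each break x_0, at least two indices attain the minimum of min_i(a_i + i · x_0).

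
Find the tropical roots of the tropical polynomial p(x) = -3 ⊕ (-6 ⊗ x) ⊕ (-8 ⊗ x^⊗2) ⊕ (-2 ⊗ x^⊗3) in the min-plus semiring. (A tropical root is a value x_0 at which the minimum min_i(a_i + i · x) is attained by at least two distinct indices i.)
Roots: {-6, 2, 3}

Each tropical root is a break point of the lower envelope of the lines y = a_i + i · x (there are 4 lines, with slopes 0, 1, ..., 3). Only the lines that attain the minimum somewhere contribute to roots; other lines are dominated. Here the surviving (envelope) indices are i = 3, i = 2, i = 1, i = 0.
Intersections between consecutive envelope lines give the roots: for adjacent envelope indices i < j the intersection is x = (a_i − a_j) / (j − i). Reading off the sorted break points: {-6, 2, 3}.
Verification: at each break x_0, at least two indices attain the minimum of min_i(a_i + i · x_0).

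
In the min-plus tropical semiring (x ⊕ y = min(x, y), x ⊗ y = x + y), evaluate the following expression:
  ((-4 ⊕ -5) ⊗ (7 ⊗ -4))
((-4 ⊕ -5) ⊗ (7 ⊗ -4)) = -2

Expand innermost to outermost. Recall ⊕ takes the minimum of its arguments and ⊗ takes their sum. Working out the expression ((-4 ⊕ -5) ⊗ (7 ⊗ -4)) gives -2.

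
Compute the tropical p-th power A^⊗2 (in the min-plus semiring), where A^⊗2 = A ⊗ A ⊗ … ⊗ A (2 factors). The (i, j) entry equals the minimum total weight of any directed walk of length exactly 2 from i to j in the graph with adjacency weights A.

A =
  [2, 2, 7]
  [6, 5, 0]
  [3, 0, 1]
A^⊗2 =
  [4, 4, 2]
  [3, 0, 1]
  [4, 1, 0]

Each entry (A^⊗2)_ij equals the minimum over all length-2 walks i = v_0 → v_1 → … → v_2 = j of Σ_t A[v_t][v_{t+1}]. For example, for (i, j) = (0, 2) we minimise over 3 possible intermediate vertex sequences; the minimum is 2, attained along the walk 0 → 1 → 2.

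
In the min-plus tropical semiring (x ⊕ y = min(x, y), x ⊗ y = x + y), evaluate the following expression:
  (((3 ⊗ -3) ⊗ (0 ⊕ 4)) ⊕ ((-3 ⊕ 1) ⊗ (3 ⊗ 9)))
(((3 ⊗ -3) ⊗ (0 ⊕ 4)) ⊕ ((-3 ⊕ 1) ⊗ (3 ⊗ 9))) = 0

Expand innermost to outermost. Recall ⊕ takes the minimum of its arguments and ⊗ takes their sum. Working out the expression (((3 ⊗ -3) ⊗ (0 ⊕ 4)) ⊕ ((-3 ⊕ 1) ⊗ (3 ⊗ 9))) gives 0.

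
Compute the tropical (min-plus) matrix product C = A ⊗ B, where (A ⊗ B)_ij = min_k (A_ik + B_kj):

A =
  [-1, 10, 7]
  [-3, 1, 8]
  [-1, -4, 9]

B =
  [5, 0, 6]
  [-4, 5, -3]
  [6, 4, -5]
A ⊗ B =
  [4, -1, 2]
  [-3, -3, -2]
  [-8, -1, -7]

Apply the min-plus product entry-by-entry:
  C[0][0] = min over k of (A[0][0] + B[0][0] = -1 + 5 = 4, A[0][1] + B[1][0] = 10 + -4 = 6, A[0][2] + B[2][0] = 7 + 6 = 13) = 4 (attained at k = 0)
  C[0][1] = min over k of (A[0][0] + B[0][1] = -1 + 0 = -1, A[0][1] + B[1][1] = 10 + 5 = 15, A[0][2] + B[2][1] = 7 + 4 = 11) = -1 (attained at k = 0)
  C[0][2] = min over k of (A[0][0] + B[0][2] = -1 + 6 = 5, A[0][1] + B[1][2] = 10 + -3 = 7, A[0][2] + B[2][2] = 7 + -5 = 2) = 2 (attained at k = 2)
  C[1][0] = min over k of (A[1][0] + B[0][0] = -3 + 5 = 2, A[1][1] + B[1][0] = 1 + -4 = -3, A[1][2] + B[2][0] = 8 + 6 = 14) = -3 (attained at k = 1)
  C[1][1] = min over k of (A[1][0] + B[0][1] = -3 + 0 = -3, A[1][1] + B[1][1] = 1 + 5 = 6, A[1][2] + B[2][1] = 8 + 4 = 12) = -3 (attained at k = 0)
  C[1][2] = min over k of (A[1][0] + B[0][2] = -3 + 6 = 3, A[1][1] + B[1][2] = 1 + -3 = -2, A[1][2] + B[2][2] = 8 + -5 = 3) = -2 (attained at k = 1)
  C[2][0] = min over k of (A[2][0] + B[0][0] = -1 + 5 = 4, A[2][1] + B[1][0] = -4 + -4 = -8, A[2][2] + B[2][0] = 9 + 6 = 15) = -8 (attained at k = 1)
  C[2][1] = min over k of (A[2][0] + B[0][1] = -1 + 0 = -1, A[2][1] + B[1][1] = -4 + 5 = 1, A[2][2] + B[2][1] = 9 + 4 = 13) = -1 (attained at k = 0)
  C[2][2] = min over k of (A[2][0] + B[0][2] = -1 + 6 = 5, A[2][1] + B[1][2] = -4 + -3 = -7, A[2][2] + B[2][2] = 9 + -5 = 4) = -7 (attained at k = 1)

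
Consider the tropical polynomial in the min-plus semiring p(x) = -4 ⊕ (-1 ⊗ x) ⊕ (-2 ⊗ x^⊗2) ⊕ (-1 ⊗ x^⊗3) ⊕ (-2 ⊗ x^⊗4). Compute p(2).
p(2) = -4

A tropical monomial a ⊗ x^⊗i evaluates to a + i · x. Evaluating each term at x = 2:
  Term 0 contributes -4 + 0 · 2 = -4
  Term 1 contributes -1 + 1 · 2 = 1
  Term 2 contributes -2 + 2 · 2 = 2
  Term 3 contributes -1 + 3 · 2 = 5
  Term 4 contributes -2 + 4 · 2 = 6
p(2) = ⊕ of these = min[-4, 1, 2, 5, 6] = -4.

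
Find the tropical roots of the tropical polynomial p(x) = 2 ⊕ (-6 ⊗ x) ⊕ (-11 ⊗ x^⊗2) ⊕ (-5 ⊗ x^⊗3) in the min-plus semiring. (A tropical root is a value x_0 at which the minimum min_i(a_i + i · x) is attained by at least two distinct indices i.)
Roots: {-6, 5, 8}

Each tropical root is a break point of the lower envelope of the lines y = a_i + i · x (there are 4 lines, with slopes 0, 1, ..., 3). Only the lines that attain the minimum somewhere contribute to roots; other lines are dominated. Here the surviving (envelope) indices are i = 3, i = 2, i = 1, i = 0.
Intersections between consecutive envelope lines give the roots: for adjacent envelope indices i < j the intersection is x = (a_i − a_j) / (j − i). Reading off the sorted break points: {-6, 5, 8}.
Verification: at each break x_0, at least two indices attain the minimum of min_i(a_i + i · x_0).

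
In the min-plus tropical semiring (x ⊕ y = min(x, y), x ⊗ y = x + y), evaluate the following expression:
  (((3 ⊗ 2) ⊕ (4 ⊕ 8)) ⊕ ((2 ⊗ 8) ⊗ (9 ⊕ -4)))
(((3 ⊗ 2) ⊕ (4 ⊕ 8)) ⊕ ((2 ⊗ 8) ⊗ (9 ⊕ -4))) = 4

Expand innermost to outermost. Recall ⊕ takes the minimum of its arguments and ⊗ takes their sum. Working out the expression (((3 ⊗ 2) ⊕ (4 ⊕ 8)) ⊕ ((2 ⊗ 8) ⊗ (9 ⊕ -4))) gives 4.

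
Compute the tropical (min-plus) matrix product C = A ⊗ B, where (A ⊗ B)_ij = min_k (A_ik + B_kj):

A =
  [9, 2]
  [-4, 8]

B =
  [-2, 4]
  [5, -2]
A ⊗ B =
  [7, 0]
  [-6, 0]

Apply the min-plus product entry-by-entry:
  C[0][0] = min over k of (A[0][0] + B[0][0] = 9 + -2 = 7, A[0][1] + B[1][0] = 2 + 5 = 7) = 7 (attained at k = 0)
  C[0][1] = min over k of (A[0][0] + B[0][1] = 9 + 4 = 13, A[0][1] + B[1][1] = 2 + -2 = 0) = 0 (attained at k = 1)
  C[1][0] = min over k of (A[1][0] + B[0][0] = -4 + -2 = -6, A[1][1] + B[1][0] = 8 + 5 = 13) = -6 (attained at k = 0)
  C[1][1] = min over k of (A[1][0] + B[0][1] = -4 + 4 = 0, A[1][1] + B[1][1] = 8 + -2 = 6) = 0 (attained at k = 0)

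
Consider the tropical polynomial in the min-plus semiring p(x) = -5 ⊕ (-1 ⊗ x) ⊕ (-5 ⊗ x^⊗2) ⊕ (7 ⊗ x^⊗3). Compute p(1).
p(1) = -5

A tropical monomial a ⊗ x^⊗i evaluates to a + i · x. Evaluating each term at x = 1:
  Term 0 contributes -5 + 0 · 1 = -5
  Term 1 contributes -1 + 1 · 1 = 0
  Term 2 contributes -5 + 2 · 1 = -3
  Term 3 contributes 7 + 3 · 1 = 10
p(1) = ⊕ of these = min[-5, 0, -3, 10] = -5.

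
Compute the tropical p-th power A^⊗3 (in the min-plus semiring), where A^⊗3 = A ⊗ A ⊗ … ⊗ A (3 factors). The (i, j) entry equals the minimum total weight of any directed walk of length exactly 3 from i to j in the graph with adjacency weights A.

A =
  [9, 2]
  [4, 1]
A^⊗3 =
  [7, 4]
  [6, 3]

Each entry (A^⊗3)_ij equals the minimum over all length-3 walks i = v_0 → v_1 → … → v_3 = j of Σ_t A[v_t][v_{t+1}]. For example, for (i, j) = (0, 1) we minimise over 4 possible intermediate vertex sequences; the minimum is 4, attained along the walk 0 → 1 → 1 → 1.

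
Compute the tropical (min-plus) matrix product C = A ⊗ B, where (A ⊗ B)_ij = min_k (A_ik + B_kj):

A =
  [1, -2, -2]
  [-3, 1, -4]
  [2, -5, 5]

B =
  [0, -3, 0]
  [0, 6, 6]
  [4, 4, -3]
A ⊗ B =
  [-2, -2, -5]
  [-3, -6, -7]
  [-5, -1, 1]

Apply the min-plus product entry-by-entry:
  C[0][0] = min over k of (A[0][0] + B[0][0] = 1 + 0 = 1, A[0][1] + B[1][0] = -2 + 0 = -2, A[0][2] + B[2][0] = -2 + 4 = 2) = -2 (attained at k = 1)
  C[0][1] = min over k of (A[0][0] + B[0][1] = 1 + -3 = -2, A[0][1] + B[1][1] = -2 + 6 = 4, A[0][2] + B[2][1] = -2 + 4 = 2) = -2 (attained at k = 0)
  C[0][2] = min over k of (A[0][0] + B[0][2] = 1 + 0 = 1, A[0][1] + B[1][2] = -2 + 6 = 4, A[0][2] + B[2][2] = -2 + -3 = -5) = -5 (attained at k = 2)
  C[1][0] = min over k of (A[1][0] + B[0][0] = -3 + 0 = -3, A[1][1] + B[1][0] = 1 + 0 = 1, A[1][2] + B[2][0] = -4 + 4 = 0) = -3 (attained at k = 0)
  C[1][1] = min over k of (A[1][0] + B[0][1] = -3 + -3 = -6, A[1][1] + B[1][1] = 1 + 6 = 7, A[1][2] + B[2][1] = -4 + 4 = 0) = -6 (attained at k = 0)
  C[1][2] = min over k of (A[1][0] + B[0][2] = -3 + 0 = -3, A[1][1] + B[1][2] = 1 + 6 = 7, A[1][2] + B[2][2] = -4 + -3 = -7) = -7 (attained at k = 2)
  C[2][0] = min over k of (A[2][0] + B[0][0] = 2 + 0 = 2, A[2][1] + B[1][0] = -5 + 0 = -5, A[2][2] + B[2][0] = 5 + 4 = 9) = -5 (attained at k = 1)
  C[2][1] = min over k of (A[2][0] + B[0][1] = 2 + -3 = -1, A[2][1] + B[1][1] = -5 + 6 = 1, A[2][2] + B[2][1] = 5 + 4 = 9) = -1 (attained at k = 0)
  C[2][2] = min over k of (A[2][0] + B[0][2] = 2 + 0 = 2, A[2][1] + B[1][2] = -5 + 6 = 1, A[2][2] + B[2][2] = 5 + -3 = 2) = 1 (attained at k = 1)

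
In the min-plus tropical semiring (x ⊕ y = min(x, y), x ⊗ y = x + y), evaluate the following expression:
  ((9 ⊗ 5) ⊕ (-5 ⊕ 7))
((9 ⊗ 5) ⊕ (-5 ⊕ 7)) = -5

Expand innermost to outermost. Recall ⊕ takes the minimum of its arguments and ⊗ takes their sum. Working out the expression ((9 ⊗ 5) ⊕ (-5 ⊕ 7)) gives -5.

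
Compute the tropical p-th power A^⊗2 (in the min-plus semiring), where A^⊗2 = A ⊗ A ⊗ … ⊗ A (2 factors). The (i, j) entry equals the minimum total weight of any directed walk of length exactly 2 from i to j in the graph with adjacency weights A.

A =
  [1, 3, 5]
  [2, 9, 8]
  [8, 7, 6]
A^⊗2 =
  [2, 4, 6]
  [3, 5, 7]
  [9, 11, 12]

Each entry (A^⊗2)_ij equals the minimum over all length-2 walks i = v_0 → v_1 → … → v_2 = j of Σ_t A[v_t][v_{t+1}]. For example, for (i, j) = (0, 2) we minimise over 3 possible intermediate vertex sequences; the minimum is 6, attained along the walk 0 → 0 → 2.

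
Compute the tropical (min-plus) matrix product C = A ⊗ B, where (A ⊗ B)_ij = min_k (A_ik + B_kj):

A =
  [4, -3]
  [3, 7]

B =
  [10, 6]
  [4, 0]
A ⊗ B =
  [1, -3]
  [11, 7]

Apply the min-plus product entry-by-entry:
  C[0][0] = min over k of (A[0][0] + B[0][0] = 4 + 10 = 14, A[0][1] + B[1][0] = -3 + 4 = 1) = 1 (attained at k = 1)
  C[0][1] = min over k of (A[0][0] + B[0][1] = 4 + 6 = 10, A[0][1] + B[1][1] = -3 + 0 = -3) = -3 (attained at k = 1)
  C[1][0] = min over k of (A[1][0] + B[0][0] = 3 + 10 = 13, A[1][1] + B[1][0] = 7 + 4 = 11) = 11 (attained at k = 1)
  C[1][1] = min over k of (A[1][0] + B[0][1] = 3 + 6 = 9, A[1][1] + B[1][1] = 7 + 0 = 7) = 7 (attained at k = 1)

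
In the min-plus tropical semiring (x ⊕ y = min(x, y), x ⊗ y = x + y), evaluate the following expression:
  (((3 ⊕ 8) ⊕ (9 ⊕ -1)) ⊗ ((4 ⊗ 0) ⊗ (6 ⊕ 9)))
(((3 ⊕ 8) ⊕ (9 ⊕ -1)) ⊗ ((4 ⊗ 0) ⊗ (6 ⊕ 9))) = 9

Expand innermost to outermost. Recall ⊕ takes the minimum of its arguments and ⊗ takes their sum. Working out the expression (((3 ⊕ 8) ⊕ (9 ⊕ -1)) ⊗ ((4 ⊗ 0) ⊗ (6 ⊕ 9))) gives 9.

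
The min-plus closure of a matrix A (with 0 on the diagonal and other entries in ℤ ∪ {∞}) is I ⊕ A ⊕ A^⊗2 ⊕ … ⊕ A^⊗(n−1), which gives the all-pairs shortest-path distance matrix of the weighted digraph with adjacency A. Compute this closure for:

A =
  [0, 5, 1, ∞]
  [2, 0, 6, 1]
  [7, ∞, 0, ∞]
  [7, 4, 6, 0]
Closure =
  [0, 5, 1, 6]
  [2, 0, 3, 1]
  [7, 12, 0, 13]
  [6, 4, 6, 0]

This is the Floyd-Warshall all-pairs shortest-path computation. For each intermediate vertex k = 0, 1, …, 3, update dist[i][j] ← min(dist[i][j], dist[i][k] + dist[k][j]). The final matrix gives, for each (i, j), the minimum total weight of any directed path from i to j (possibly empty when i = j).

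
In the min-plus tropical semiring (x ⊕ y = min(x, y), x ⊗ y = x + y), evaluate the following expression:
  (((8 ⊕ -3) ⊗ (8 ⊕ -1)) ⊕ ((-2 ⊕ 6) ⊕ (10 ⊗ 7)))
(((8 ⊕ -3) ⊗ (8 ⊕ -1)) ⊕ ((-2 ⊕ 6) ⊕ (10 ⊗ 7))) = -4

Expand innermost to outermost. Recall ⊕ takes the minimum of its arguments and ⊗ takes their sum. Working out the expression (((8 ⊕ -3) ⊗ (8 ⊕ -1)) ⊕ ((-2 ⊕ 6) ⊕ (10 ⊗ 7))) gives -4.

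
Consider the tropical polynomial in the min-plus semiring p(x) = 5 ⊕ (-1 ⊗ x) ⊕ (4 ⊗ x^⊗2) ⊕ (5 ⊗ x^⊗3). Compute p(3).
p(3) = 2

A tropical monomial a ⊗ x^⊗i evaluates to a + i · x. Evaluating each term at x = 3:
  Term 0 contributes 5 + 0 · 3 = 5
  Term 1 contributes -1 + 1 · 3 = 2
  Term 2 contributes 4 + 2 · 3 = 10
  Term 3 contributes 5 + 3 · 3 = 14
p(3) = ⊕ of these = min[5, 2, 10, 14] = 2.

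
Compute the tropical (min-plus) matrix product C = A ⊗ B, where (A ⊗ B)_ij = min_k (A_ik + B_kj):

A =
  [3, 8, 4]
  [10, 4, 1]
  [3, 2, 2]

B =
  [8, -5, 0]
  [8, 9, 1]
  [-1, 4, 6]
A ⊗ B =
  [3, -2, 3]
  [0, 5, 5]
  [1, -2, 3]

Apply the min-plus product entry-by-entry:
  C[0][0] = min over k of (A[0][0] + B[0][0] = 3 + 8 = 11, A[0][1] + B[1][0] = 8 + 8 = 16, A[0][2] + B[2][0] = 4 + -1 = 3) = 3 (attained at k = 2)
  C[0][1] = min over k of (A[0][0] + B[0][1] = 3 + -5 = -2, A[0][1] + B[1][1] = 8 + 9 = 17, A[0][2] + B[2][1] = 4 + 4 = 8) = -2 (attained at k = 0)
  C[0][2] = min over k of (A[0][0] + B[0][2] = 3 + 0 = 3, A[0][1] + B[1][2] = 8 + 1 = 9, A[0][2] + B[2][2] = 4 + 6 = 10) = 3 (attained at k = 0)
  C[1][0] = min over k of (A[1][0] + B[0][0] = 10 + 8 = 18, A[1][1] + B[1][0] = 4 + 8 = 12, A[1][2] + B[2][0] = 1 + -1 = 0) = 0 (attained at k = 2)
  C[1][1] = min over k of (A[1][0] + B[0][1] = 10 + -5 = 5, A[1][1] + B[1][1] = 4 + 9 = 13, A[1][2] + B[2][1] = 1 + 4 = 5) = 5 (attained at k = 0)
  C[1][2] = min over k of (A[1][0] + B[0][2] = 10 + 0 = 10, A[1][1] + B[1][2] = 4 + 1 = 5, A[1][2] + B[2][2] = 1 + 6 = 7) = 5 (attained at k = 1)
  C[2][0] = min over k of (A[2][0] + B[0][0] = 3 + 8 = 11, A[2][1] + B[1][0] = 2 + 8 = 10, A[2][2] + B[2][0] = 2 + -1 = 1) = 1 (attained at k = 2)
  C[2][1] = min over k of (A[2][0] + B[0][1] = 3 + -5 = -2, A[2][1] + B[1][1] = 2 + 9 = 11, A[2][2] + B[2][1] = 2 + 4 = 6) = -2 (attained at k = 0)
  C[2][2] = min over k of (A[2][0] + B[0][2] = 3 + 0 = 3, A[2][1] + B[1][2] = 2 + 1 = 3, A[2][2] + B[2][2] = 2 + 6 = 8) = 3 (attained at k = 0)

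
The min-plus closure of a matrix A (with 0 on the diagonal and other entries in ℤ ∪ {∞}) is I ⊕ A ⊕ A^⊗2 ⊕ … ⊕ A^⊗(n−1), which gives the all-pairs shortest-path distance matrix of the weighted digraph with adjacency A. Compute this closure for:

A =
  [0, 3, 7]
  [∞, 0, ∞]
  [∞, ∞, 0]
Closure =
  [0, 3, 7]
  [∞, 0, ∞]
  [∞, ∞, 0]

This is the Floyd-Warshall all-pairs shortest-path computation. For each intermediate vertex k = 0, 1, …, 2, update dist[i][j] ← min(dist[i][j], dist[i][k] + dist[k][j]). The final matrix gives, for each (i, j), the minimum total weight of any directed path from i to j (possibly empty when i = j).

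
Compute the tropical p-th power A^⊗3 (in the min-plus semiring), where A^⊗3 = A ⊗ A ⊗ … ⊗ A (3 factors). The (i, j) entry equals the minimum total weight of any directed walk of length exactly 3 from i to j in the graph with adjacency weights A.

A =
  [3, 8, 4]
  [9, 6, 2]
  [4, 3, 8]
A^⊗3 =
  [9, 10, 9]
  [9, 11, 7]
  [9, 8, 11]

Each entry (A^⊗3)_ij equals the minimum over all length-3 walks i = v_0 → v_1 → … → v_3 = j of Σ_t A[v_t][v_{t+1}]. For example, for (i, j) = (0, 2) we minimise over 9 possible intermediate vertex sequences; the minimum is 9, attained along the walk 0 → 2 → 1 → 2.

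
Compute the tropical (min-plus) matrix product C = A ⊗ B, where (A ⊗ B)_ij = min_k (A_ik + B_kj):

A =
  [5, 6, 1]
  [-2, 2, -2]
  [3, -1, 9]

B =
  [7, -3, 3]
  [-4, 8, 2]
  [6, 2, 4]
A ⊗ B =
  [2, 2, 5]
  [-2, -5, 1]
  [-5, 0, 1]

Apply the min-plus product entry-by-entry:
  C[0][0] = min over k of (A[0][0] + B[0][0] = 5 + 7 = 12, A[0][1] + B[1][0] = 6 + -4 = 2, A[0][2] + B[2][0] = 1 + 6 = 7) = 2 (attained at k = 1)
  C[0][1] = min over k of (A[0][0] + B[0][1] = 5 + -3 = 2, A[0][1] + B[1][1] = 6 + 8 = 14, A[0][2] + B[2][1] = 1 + 2 = 3) = 2 (attained at k = 0)
  C[0][2] = min over k of (A[0][0] + B[0][2] = 5 + 3 = 8, A[0][1] + B[1][2] = 6 + 2 = 8, A[0][2] + B[2][2] = 1 + 4 = 5) = 5 (attained at k = 2)
  C[1][0] = min over k of (A[1][0] + B[0][0] = -2 + 7 = 5, A[1][1] + B[1][0] = 2 + -4 = -2, A[1][2] + B[2][0] = -2 + 6 = 4) = -2 (attained at k = 1)
  C[1][1] = min over k of (A[1][0] + B[0][1] = -2 + -3 = -5, A[1][1] + B[1][1] = 2 + 8 = 10, A[1][2] + B[2][1] = -2 + 2 = 0) = -5 (attained at k = 0)
  C[1][2] = min over k of (A[1][0] + B[0][2] = -2 + 3 = 1, A[1][1] + B[1][2] = 2 + 2 = 4, A[1][2] + B[2][2] = -2 + 4 = 2) = 1 (attained at k = 0)
  C[2][0] = min over k of (A[2][0] + B[0][0] = 3 + 7 = 10, A[2][1] + B[1][0] = -1 + -4 = -5, A[2][2] + B[2][0] = 9 + 6 = 15) = -5 (attained at k = 1)
  C[2][1] = min over k of (A[2][0] + B[0][1] = 3 + -3 = 0, A[2][1] + B[1][1] = -1 + 8 = 7, A[2][2] + B[2][1] = 9 + 2 = 11) = 0 (attained at k = 0)
  C[2][2] = min over k of (A[2][0] + B[0][2] = 3 + 3 = 6, A[2][1] + B[1][2] = -1 + 2 = 1, A[2][2] + B[2][2] = 9 + 4 = 13) = 1 (attained at k = 1)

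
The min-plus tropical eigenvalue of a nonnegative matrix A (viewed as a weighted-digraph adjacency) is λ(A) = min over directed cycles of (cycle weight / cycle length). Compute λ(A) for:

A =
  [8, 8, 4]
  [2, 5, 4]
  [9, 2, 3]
λ(A) = 8/3

Enumerate directed cycles and compute their means (weight / length). Sample:
  cycle 0 → 0: weight = 8, length = 1, mean = 8/1 ≈ 8.000
  cycle 1 → 1: weight = 5, length = 1, mean = 5/1 ≈ 5.000
  cycle 2 → 2: weight = 3, length = 1, mean = 3/1 ≈ 3.000
  cycle 0 → 1 → 0: weight = 10, length = 2, mean = 10/2 ≈ 5.000
  cycle 0 → 2 → 0: weight = 13, length = 2, mean = 13/2 ≈ 6.500
  cycle 1 → 0 → 1: weight = 10, length = 2, mean = 10/2 ≈ 5.000
Minimum mean = 2.667, attained e.g. along the cycle 0 → 2 → 1 → 0 with weight 8 and length 3. So λ(A) = 8/3 = 8/3.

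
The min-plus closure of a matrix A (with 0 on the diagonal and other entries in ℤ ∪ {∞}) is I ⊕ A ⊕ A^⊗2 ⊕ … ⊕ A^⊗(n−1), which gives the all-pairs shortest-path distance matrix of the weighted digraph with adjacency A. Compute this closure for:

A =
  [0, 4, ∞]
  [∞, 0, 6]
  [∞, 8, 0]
Closure =
  [0, 4, 10]
  [∞, 0, 6]
  [∞, 8, 0]

This is the Floyd-Warshall all-pairs shortest-path computation. For each intermediate vertex k = 0, 1, …, 2, update dist[i][j] ← min(dist[i][j], dist[i][k] + dist[k][j]). The final matrix gives, for each (i, j), the minimum total weight of any directed path from i to j (possibly empty when i = j).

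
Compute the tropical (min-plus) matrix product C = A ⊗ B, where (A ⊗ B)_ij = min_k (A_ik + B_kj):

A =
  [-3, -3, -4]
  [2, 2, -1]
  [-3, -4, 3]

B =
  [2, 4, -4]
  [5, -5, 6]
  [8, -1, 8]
A ⊗ B =
  [-1, -8, -7]
  [4, -3, -2]
  [-1, -9, -7]

Apply the min-plus product entry-by-entry:
  C[0][0] = min over k of (A[0][0] + B[0][0] = -3 + 2 = -1, A[0][1] + B[1][0] = -3 + 5 = 2, A[0][2] + B[2][0] = -4 + 8 = 4) = -1 (attained at k = 0)
  C[0][1] = min over k of (A[0][0] + B[0][1] = -3 + 4 = 1, A[0][1] + B[1][1] = -3 + -5 = -8, A[0][2] + B[2][1] = -4 + -1 = -5) = -8 (attained at k = 1)
  C[0][2] = min over k of (A[0][0] + B[0][2] = -3 + -4 = -7, A[0][1] + B[1][2] = -3 + 6 = 3, A[0][2] + B[2][2] = -4 + 8 = 4) = -7 (attained at k = 0)
  C[1][0] = min over k of (A[1][0] + B[0][0] = 2 + 2 = 4, A[1][1] + B[1][0] = 2 + 5 = 7, A[1][2] + B[2][0] = -1 + 8 = 7) = 4 (attained at k = 0)
  C[1][1] = min over k of (A[1][0] + B[0][1] = 2 + 4 = 6, A[1][1] + B[1][1] = 2 + -5 = -3, A[1][2] + B[2][1] = -1 + -1 = -2) = -3 (attained at k = 1)
  C[1][2] = min over k of (A[1][0] + B[0][2] = 2 + -4 = -2, A[1][1] + B[1][2] = 2 + 6 = 8, A[1][2] + B[2][2] = -1 + 8 = 7) = -2 (attained at k = 0)
  C[2][0] = min over k of (A[2][0] + B[0][0] = -3 + 2 = -1, A[2][1] + B[1][0] = -4 + 5 = 1, A[2][2] + B[2][0] = 3 + 8 = 11) = -1 (attained at k = 0)
  C[2][1] = min over k of (A[2][0] + B[0][1] = -3 + 4 = 1, A[2][1] + B[1][1] = -4 + -5 = -9, A[2][2] + B[2][1] = 3 + -1 = 2) = -9 (attained at k = 1)
  C[2][2] = min over k of (A[2][0] + B[0][2] = -3 + -4 = -7, A[2][1] + B[1][2] = -4 + 6 = 2, A[2][2] + B[2][2] = 3 + 8 = 11) = -7 (attained at k = 0)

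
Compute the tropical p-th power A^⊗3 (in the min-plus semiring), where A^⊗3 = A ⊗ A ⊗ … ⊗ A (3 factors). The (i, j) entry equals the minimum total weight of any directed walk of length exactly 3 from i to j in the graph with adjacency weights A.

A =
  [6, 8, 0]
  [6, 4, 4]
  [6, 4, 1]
A^⊗3 =
  [7, 5, 2]
  [11, 9, 6]
  [8, 6, 3]

Each entry (A^⊗3)_ij equals the minimum over all length-3 walks i = v_0 → v_1 → … → v_3 = j of Σ_t A[v_t][v_{t+1}]. For example, for (i, j) = (0, 2) we minimise over 9 possible intermediate vertex sequences; the minimum is 2, attained along the walk 0 → 2 → 2 → 2.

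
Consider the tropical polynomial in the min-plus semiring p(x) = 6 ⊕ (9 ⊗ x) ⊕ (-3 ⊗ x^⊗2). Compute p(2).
p(2) = 1

A tropical monomial a ⊗ x^⊗i evaluates to a + i · x. Evaluating each term at x = 2:
  Term 0 contributes 6 + 0 · 2 = 6
  Term 1 contributes 9 + 1 · 2 = 11
  Term 2 contributes -3 + 2 · 2 = 1
p(2) = ⊕ of these = min[6, 11, 1] = 1.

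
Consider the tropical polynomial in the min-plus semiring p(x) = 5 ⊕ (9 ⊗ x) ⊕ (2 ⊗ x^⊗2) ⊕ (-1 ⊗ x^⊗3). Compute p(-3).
p(-3) = -10

A tropical monomial a ⊗ x^⊗i evaluates to a + i · x. Evaluating each term at x = -3:
  Term 0 contributes 5 + 0 · -3 = 5
  Term 1 contributes 9 + 1 · -3 = 6
  Term 2 contributes 2 + 2 · -3 = -4
  Term 3 contributes -1 + 3 · -3 = -10
p(-3) = ⊕ of these = min[5, 6, -4, -10] = -10.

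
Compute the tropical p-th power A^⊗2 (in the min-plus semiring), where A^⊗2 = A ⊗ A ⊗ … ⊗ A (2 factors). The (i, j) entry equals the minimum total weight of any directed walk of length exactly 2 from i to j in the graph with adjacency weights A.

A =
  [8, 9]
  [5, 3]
A^⊗2 =
  [14, 12]
  [8, 6]

Each entry (A^⊗2)_ij equals the minimum over all length-2 walks i = v_0 → v_1 → … → v_2 = j of Σ_t A[v_t][v_{t+1}]. For example, for (i, j) = (0, 1) we minimise over 2 possible intermediate vertex sequences; the minimum is 12, attained along the walk 0 → 1 → 1.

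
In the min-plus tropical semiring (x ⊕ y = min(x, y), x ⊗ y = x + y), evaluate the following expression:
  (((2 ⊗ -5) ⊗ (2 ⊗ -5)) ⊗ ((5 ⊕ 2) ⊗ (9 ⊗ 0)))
(((2 ⊗ -5) ⊗ (2 ⊗ -5)) ⊗ ((5 ⊕ 2) ⊗ (9 ⊗ 0))) = 5

Expand innermost to outermost. Recall ⊕ takes the minimum of its arguments and ⊗ takes their sum. Working out the expression (((2 ⊗ -5) ⊗ (2 ⊗ -5)) ⊗ ((5 ⊕ 2) ⊗ (9 ⊗ 0))) gives 5.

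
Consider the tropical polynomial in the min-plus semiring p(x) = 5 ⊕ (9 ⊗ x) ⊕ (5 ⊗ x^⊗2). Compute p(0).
p(0) = 5

A tropical monomial a ⊗ x^⊗i evaluates to a + i · x. Evaluating each term at x = 0:
  Term 0 contributes 5 + 0 · 0 = 5
  Term 1 contributes 9 + 1 · 0 = 9
  Term 2 contributes 5 + 2 · 0 = 5
p(0) = ⊕ of these = min[5, 9, 5] = 5.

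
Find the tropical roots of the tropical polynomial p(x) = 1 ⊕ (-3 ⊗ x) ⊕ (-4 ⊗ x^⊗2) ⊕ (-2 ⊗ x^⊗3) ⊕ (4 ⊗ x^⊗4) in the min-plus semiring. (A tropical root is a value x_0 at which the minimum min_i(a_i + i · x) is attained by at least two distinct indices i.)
Roots: {-6, -2, 1, 4}

Each tropical root is a break point of the lower envelope of the lines y = a_i + i · x (there are 5 lines, with slopes 0, 1, ..., 4). Only the lines that attain the minimum somewhere contribute to roots; other lines are dominated. Here the surviving (envelope) indices are i = 4, i = 3, i = 2, i = 1, i = 0.
Intersections between consecutive envelope lines give the roots: for adjacent envelope indices i < j the intersection is x = (a_i − a_j) / (j − i). Reading off the sorted break points: {-6, -2, 1, 4}.
Verification: at each break x_0, at least two indices attain the minimum of min_i(a_i + i · x_0).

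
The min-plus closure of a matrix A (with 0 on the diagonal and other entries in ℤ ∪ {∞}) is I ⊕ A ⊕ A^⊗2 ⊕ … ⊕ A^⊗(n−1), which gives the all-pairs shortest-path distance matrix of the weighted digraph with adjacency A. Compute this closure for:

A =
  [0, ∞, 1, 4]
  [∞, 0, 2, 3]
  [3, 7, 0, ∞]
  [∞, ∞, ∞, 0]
Closure =
  [0, 8, 1, 4]
  [5, 0, 2, 3]
  [3, 7, 0, 7]
  [∞, ∞, ∞, 0]

This is the Floyd-Warshall all-pairs shortest-path computation. For each intermediate vertex k = 0, 1, …, 3, update dist[i][j] ← min(dist[i][j], dist[i][k] + dist[k][j]). The final matrix gives, for each (i, j), the minimum total weight of any directed path from i to j (possibly empty when i = j).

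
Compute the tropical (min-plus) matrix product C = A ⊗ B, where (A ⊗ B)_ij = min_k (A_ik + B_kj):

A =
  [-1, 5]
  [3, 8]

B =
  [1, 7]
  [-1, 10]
A ⊗ B =
  [0, 6]
  [4, 10]

Apply the min-plus product entry-by-entry:
  C[0][0] = min over k of (A[0][0] + B[0][0] = -1 + 1 = 0, A[0][1] + B[1][0] = 5 + -1 = 4) = 0 (attained at k = 0)
  C[0][1] = min over k of (A[0][0] + B[0][1] = -1 + 7 = 6, A[0][1] + B[1][1] = 5 + 10 = 15) = 6 (attained at k = 0)
  C[1][0] = min over k of (A[1][0] + B[0][0] = 3 + 1 = 4, A[1][1] + B[1][0] = 8 + -1 = 7) = 4 (attained at k = 0)
  C[1][1] = min over k of (A[1][0] + B[0][1] = 3 + 7 = 10, A[1][1] + B[1][1] = 8 + 10 = 18) = 10 (attained at k = 0)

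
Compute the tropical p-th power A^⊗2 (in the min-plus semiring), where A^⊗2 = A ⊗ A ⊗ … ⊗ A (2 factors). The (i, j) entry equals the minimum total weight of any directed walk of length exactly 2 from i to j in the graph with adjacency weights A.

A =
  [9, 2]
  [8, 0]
A^⊗2 =
  [10, 2]
  [8, 0]

Each entry (A^⊗2)_ij equals the minimum over all length-2 walks i = v_0 → v_1 → … → v_2 = j of Σ_t A[v_t][v_{t+1}]. For example, for (i, j) = (0, 1) we minimise over 2 possible intermediate vertex sequences; the minimum is 2, attained along the walk 0 → 1 → 1.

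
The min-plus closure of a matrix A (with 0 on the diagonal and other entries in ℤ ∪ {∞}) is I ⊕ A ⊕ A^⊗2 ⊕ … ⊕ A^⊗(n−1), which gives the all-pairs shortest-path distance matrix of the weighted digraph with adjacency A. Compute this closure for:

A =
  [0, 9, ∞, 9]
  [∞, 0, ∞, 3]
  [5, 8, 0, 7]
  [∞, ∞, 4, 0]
Closure =
  [0, 9, 13, 9]
  [12, 0, 7, 3]
  [5, 8, 0, 7]
  [9, 12, 4, 0]

This is the Floyd-Warshall all-pairs shortest-path computation. For each intermediate vertex k = 0, 1, …, 3, update dist[i][j] ← min(dist[i][j], dist[i][k] + dist[k][j]). The final matrix gives, for each (i, j), the minimum total weight of any directed path from i to j (possibly empty when i = j).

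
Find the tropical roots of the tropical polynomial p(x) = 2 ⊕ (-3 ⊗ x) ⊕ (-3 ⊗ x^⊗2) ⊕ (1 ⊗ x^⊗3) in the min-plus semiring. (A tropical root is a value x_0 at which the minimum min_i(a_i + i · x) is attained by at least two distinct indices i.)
Roots: {-4, 0, 5}

Each tropical root is a break point of the lower envelope of the lines y = a_i + i · x (there are 4 lines, with slopes 0, 1, ..., 3). Only the lines that attain the minimum somewhere contribute to roots; other lines are dominated. Here the surviving (envelope) indices are i = 3, i = 2, i = 1, i = 0.
Intersections between consecutive envelope lines give the roots: for adjacent envelope indices i < j the intersection is x = (a_i − a_j) / (j − i). Reading off the sorted break points: {-4, 0, 5}.
Verification: at each break x_0, at least two indices attain the minimum of min_i(a_i + i · x_0).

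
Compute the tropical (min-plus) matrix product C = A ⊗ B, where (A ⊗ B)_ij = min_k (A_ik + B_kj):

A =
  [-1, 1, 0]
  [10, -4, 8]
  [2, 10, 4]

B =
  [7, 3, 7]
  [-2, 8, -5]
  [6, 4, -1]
A ⊗ B =
  [-1, 2, -4]
  [-6, 4, -9]
  [8, 5, 3]

Apply the min-plus product entry-by-entry:
  C[0][0] = min over k of (A[0][0] + B[0][0] = -1 + 7 = 6, A[0][1] + B[1][0] = 1 + -2 = -1, A[0][2] + B[2][0] = 0 + 6 = 6) = -1 (attained at k = 1)
  C[0][1] = min over k of (A[0][0] + B[0][1] = -1 + 3 = 2, A[0][1] + B[1][1] = 1 + 8 = 9, A[0][2] + B[2][1] = 0 + 4 = 4) = 2 (attained at k = 0)
  C[0][2] = min over k of (A[0][0] + B[0][2] = -1 + 7 = 6, A[0][1] + B[1][2] = 1 + -5 = -4, A[0][2] + B[2][2] = 0 + -1 = -1) = -4 (attained at k = 1)
  C[1][0] = min over k of (A[1][0] + B[0][0] = 10 + 7 = 17, A[1][1] + B[1][0] = -4 + -2 = -6, A[1][2] + B[2][0] = 8 + 6 = 14) = -6 (attained at k = 1)
  C[1][1] = min over k of (A[1][0] + B[0][1] = 10 + 3 = 13, A[1][1] + B[1][1] = -4 + 8 = 4, A[1][2] + B[2][1] = 8 + 4 = 12) = 4 (attained at k = 1)
  C[1][2] = min over k of (A[1][0] + B[0][2] = 10 + 7 = 17, A[1][1] + B[1][2] = -4 + -5 = -9, A[1][2] + B[2][2] = 8 + -1 = 7) = -9 (attained at k = 1)
  C[2][0] = min over k of (A[2][0] + B[0][0] = 2 + 7 = 9, A[2][1] + B[1][0] = 10 + -2 = 8, A[2][2] + B[2][0] = 4 + 6 = 10) = 8 (attained at k = 1)
  C[2][1] = min over k of (A[2][0] + B[0][1] = 2 + 3 = 5, A[2][1] + B[1][1] = 10 + 8 = 18, A[2][2] + B[2][1] = 4 + 4 = 8) = 5 (attained at k = 0)
  C[2][2] = min over k of (A[2][0] + B[0][2] = 2 + 7 = 9, A[2][1] + B[1][2] = 10 + -5 = 5, A[2][2] + B[2][2] = 4 + -1 = 3) = 3 (attained at k = 2)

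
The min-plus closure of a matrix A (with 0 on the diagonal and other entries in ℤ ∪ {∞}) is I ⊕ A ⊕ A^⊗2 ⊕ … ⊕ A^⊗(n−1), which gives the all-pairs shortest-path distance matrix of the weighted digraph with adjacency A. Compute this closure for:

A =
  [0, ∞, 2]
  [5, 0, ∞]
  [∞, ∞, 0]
Closure =
  [0, ∞, 2]
  [5, 0, 7]
  [∞, ∞, 0]

This is the Floyd-Warshall all-pairs shortest-path computation. For each intermediate vertex k = 0, 1, …, 2, update dist[i][j] ← min(dist[i][j], dist[i][k] + dist[k][j]). The final matrix gives, for each (i, j), the minimum total weight of any directed path from i to j (possibly empty when i = j).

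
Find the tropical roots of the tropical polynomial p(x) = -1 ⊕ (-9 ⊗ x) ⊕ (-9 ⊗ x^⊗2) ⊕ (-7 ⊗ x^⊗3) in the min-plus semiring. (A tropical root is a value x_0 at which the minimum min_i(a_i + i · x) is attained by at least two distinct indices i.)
Roots: {-2, 0, 8}

Each tropical root is a break point of the lower envelope of the lines y = a_i + i · x (there are 4 lines, with slopes 0, 1, ..., 3). Only the lines that attain the minimum somewhere contribute to roots; other lines are dominated. Here the surviving (envelope) indices are i = 3, i = 2, i = 1, i = 0.
Intersections between consecutive envelope lines give the roots: for adjacent envelope indices i < j the intersection is x = (a_i − a_j) / (j − i). Reading off the sorted break points: {-2, 0, 8}.
Verification: at each break x_0, at least two indices attain the minimum of min_i(a_i + i · x_0).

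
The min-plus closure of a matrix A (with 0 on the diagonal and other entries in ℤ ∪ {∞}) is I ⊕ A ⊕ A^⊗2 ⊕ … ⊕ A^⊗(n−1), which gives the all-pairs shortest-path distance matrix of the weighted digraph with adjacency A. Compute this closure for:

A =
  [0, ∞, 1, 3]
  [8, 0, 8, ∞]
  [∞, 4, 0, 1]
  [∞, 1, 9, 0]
Closure =
  [0, 3, 1, 2]
  [8, 0, 8, 9]
  [10, 2, 0, 1]
  [9, 1, 9, 0]

This is the Floyd-Warshall all-pairs shortest-path computation. For each intermediate vertex k = 0, 1, …, 3, update dist[i][j] ← min(dist[i][j], dist[i][k] + dist[k][j]). The final matrix gives, for each (i, j), the minimum total weight of any directed path from i to j (possibly empty when i = j).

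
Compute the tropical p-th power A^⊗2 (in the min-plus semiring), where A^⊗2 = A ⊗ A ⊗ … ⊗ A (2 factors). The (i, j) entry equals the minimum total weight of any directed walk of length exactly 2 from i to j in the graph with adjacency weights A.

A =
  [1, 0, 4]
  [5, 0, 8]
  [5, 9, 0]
A^⊗2 =
  [2, 0, 4]
  [5, 0, 8]
  [5, 5, 0]

Each entry (A^⊗2)_ij equals the minimum over all length-2 walks i = v_0 → v_1 → … → v_2 = j of Σ_t A[v_t][v_{t+1}]. For example, for (i, j) = (0, 2) we minimise over 3 possible intermediate vertex sequences; the minimum is 4, attained along the walk 0 → 2 → 2.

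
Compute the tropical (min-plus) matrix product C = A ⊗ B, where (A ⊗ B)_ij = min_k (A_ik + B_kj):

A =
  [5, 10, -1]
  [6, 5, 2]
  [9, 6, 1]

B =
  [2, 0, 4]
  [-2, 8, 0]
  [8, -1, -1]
A ⊗ B =
  [7, -2, -2]
  [3, 1, 1]
  [4, 0, 0]

Apply the min-plus product entry-by-entry:
  C[0][0] = min over k of (A[0][0] + B[0][0] = 5 + 2 = 7, A[0][1] + B[1][0] = 10 + -2 = 8, A[0][2] + B[2][0] = -1 + 8 = 7) = 7 (attained at k = 0)
  C[0][1] = min over k of (A[0][0] + B[0][1] = 5 + 0 = 5, A[0][1] + B[1][1] = 10 + 8 = 18, A[0][2] + B[2][1] = -1 + -1 = -2) = -2 (attained at k = 2)
  C[0][2] = min over k of (A[0][0] + B[0][2] = 5 + 4 = 9, A[0][1] + B[1][2] = 10 + 0 = 10, A[0][2] + B[2][2] = -1 + -1 = -2) = -2 (attained at k = 2)
  C[1][0] = min over k of (A[1][0] + B[0][0] = 6 + 2 = 8, A[1][1] + B[1][0] = 5 + -2 = 3, A[1][2] + B[2][0] = 2 + 8 = 10) = 3 (attained at k = 1)
  C[1][1] = min over k of (A[1][0] + B[0][1] = 6 + 0 = 6, A[1][1] + B[1][1] = 5 + 8 = 13, A[1][2] + B[2][1] = 2 + -1 = 1) = 1 (attained at k = 2)
  C[1][2] = min over k of (A[1][0] + B[0][2] = 6 + 4 = 10, A[1][1] + B[1][2] = 5 + 0 = 5, A[1][2] + B[2][2] = 2 + -1 = 1) = 1 (attained at k = 2)
  C[2][0] = min over k of (A[2][0] + B[0][0] = 9 + 2 = 11, A[2][1] + B[1][0] = 6 + -2 = 4, A[2][2] + B[2][0] = 1 + 8 = 9) = 4 (attained at k = 1)
  C[2][1] = min over k of (A[2][0] + B[0][1] = 9 + 0 = 9, A[2][1] + B[1][1] = 6 + 8 = 14, A[2][2] + B[2][1] = 1 + -1 = 0) = 0 (attained at k = 2)
  C[2][2] = min over k of (A[2][0] + B[0][2] = 9 + 4 = 13, A[2][1] + B[1][2] = 6 + 0 = 6, A[2][2] + B[2][2] = 1 + -1 = 0) = 0 (attained at k = 2)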